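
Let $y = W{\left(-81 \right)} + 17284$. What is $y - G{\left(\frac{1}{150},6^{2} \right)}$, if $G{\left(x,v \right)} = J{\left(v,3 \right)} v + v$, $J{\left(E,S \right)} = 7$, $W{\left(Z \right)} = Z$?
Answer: $16915$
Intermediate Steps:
$y = 17203$ ($y = -81 + 17284 = 17203$)
$G{\left(x,v \right)} = 8 v$ ($G{\left(x,v \right)} = 7 v + v = 8 v$)
$y - G{\left(\frac{1}{150},6^{2} \right)} = 17203 - 8 \cdot 6^{2} = 17203 - 8 \cdot 36 = 17203 - 288 = 16915$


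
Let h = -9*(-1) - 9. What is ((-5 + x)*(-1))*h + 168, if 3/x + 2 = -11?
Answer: 168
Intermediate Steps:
x = -3/13 (x = 3/(-2 - 11) = 3/(-13) = 3*(-1/13) = -3/13 ≈ -0.23077)
h = 0 (h = 9 - 9 = 0)
((-5 + x)*(-1))*h + 168 = ((-5 - 3/13)*(-1))*0 + 168 = -68/13*(-1)*0 + 168 = (68/13)*0 + 168 = 0 + 168 = 168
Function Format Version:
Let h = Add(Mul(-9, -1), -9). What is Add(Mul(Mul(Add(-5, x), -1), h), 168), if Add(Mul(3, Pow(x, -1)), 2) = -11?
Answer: 168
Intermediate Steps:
x = Rational(-3, 13) (x = Mul(3, Pow(Add(-2, -11), -1)) = Mul(3, Pow(-13, -1)) = Mul(3, Rational(-1, 13)) = Rational(-3, 13) ≈ -0.23077)
h = 0 (h = Add(9, -9) = 0)
Add(Mul(Mul(Add(-5, x), -1), h), 168) = Add(Mul(Mul(Add(-5, Rational(-3, 13)), -1), 0), 168) = Add(Mul(Mul(Rational(-68, 13), -1), 0), 168) = Add(Mul(Rational(68, 13), 0), 168) = Add(0, 168) = 168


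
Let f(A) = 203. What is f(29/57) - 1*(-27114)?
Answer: 27317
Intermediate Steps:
f(29/57) - 1*(-27114) = 203 - 1*(-27114) = 203 + 27114 = 27317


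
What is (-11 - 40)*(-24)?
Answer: 1224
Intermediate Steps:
(-11 - 40)*(-24) = -51*(-24) = 1224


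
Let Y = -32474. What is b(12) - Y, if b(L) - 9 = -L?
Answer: 32471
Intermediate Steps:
b(L) = 9 - L
b(12) - Y = (9 - 1*12) - 1*(-32474) = (9 - 12) + 32474 = -3 + 32474 = 32471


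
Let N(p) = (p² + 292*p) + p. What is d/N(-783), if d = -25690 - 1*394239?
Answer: -419929/383670 ≈ -1.0945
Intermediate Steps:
d = -419929 (d = -25690 - 394239 = -419929)
N(p) = p² + 293*p
d/N(-783) = -419929*(-1/(783*(293 - 783))) = -419929/((-783*(-490))) = -419929/383670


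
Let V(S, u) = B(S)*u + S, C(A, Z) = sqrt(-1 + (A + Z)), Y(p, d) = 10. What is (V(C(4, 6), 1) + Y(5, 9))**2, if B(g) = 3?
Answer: 256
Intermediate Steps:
C(A, Z) = sqrt(-1 + A + Z)
V(S, u) = S + 3*u (V(S, u) = 3*u + S = S + 3*u)
(V(C(4, 6), 1) + Y(5, 9))**2 = ((sqrt(-1 + 4 + 6) + 3*1) + 10)**2 = ((sqrt(9) + 3) + 10)**2 = ((3 + 3) + 10)**2 = (6 + 10)**2 = 16**2 = 256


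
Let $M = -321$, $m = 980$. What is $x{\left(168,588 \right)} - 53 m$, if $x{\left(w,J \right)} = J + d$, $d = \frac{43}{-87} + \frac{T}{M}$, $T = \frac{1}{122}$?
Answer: $- \frac{19440308349}{378566} \approx -51353.0$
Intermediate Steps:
$T = \frac{1}{122} \approx 0.0081967$
$d = - \frac{187117}{378566}$ ($d = \frac{43}{-87} + \frac{1}{122 \left(-321\right)} = 43 \left(- \frac{1}{87}\right) + \frac{1}{122} \left(- \frac{1}{321}\right) = - \frac{43}{87} - \frac{1}{39162} = - \frac{187117}{378566} \approx -0.49428$)
$x{\left(w,J \right)} = - \frac{187117}{378566} + J$ ($x{\left(w,J \right)} = J - \frac{187117}{378566} = - \frac{187117}{378566} + J$)
$x{\left(168,588 \right)} - 53 m = \left(- \frac{187117}{378566} + 588\right) - 53 \cdot 980 = \frac{222409691}{378566} - 51940 = - \frac{19440308349}{378566}$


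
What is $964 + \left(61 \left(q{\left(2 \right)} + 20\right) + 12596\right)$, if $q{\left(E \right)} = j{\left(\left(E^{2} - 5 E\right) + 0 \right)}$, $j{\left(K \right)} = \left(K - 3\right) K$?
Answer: $18074$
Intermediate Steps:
$j{\left(K \right)} = K \left(-3 + K\right)$ ($j{\left(K \right)} = \left(-3 + K\right) K = K \left(-3 + K\right)$)
$q{\left(E \right)} = \left(E^{2} - 5 E\right) \left(-3 + E^{2} - 5 E\right)$ ($q{\left(E \right)} = \left(\left(E^{2} - 5 E\right) + 0\right) \left(-3 + \left(\left(E^{2} - 5 E\right) + 0\right)\right) = \left(E^{2} - 5 E\right) \left(-3 + \left(E^{2} - 5 E\right)\right) = \left(E^{2} - 5 E\right) \left(-3 + E^{2} - 5 E\right)$)
$964 + \left(61 \left(q{\left(2 \right)} + 20\right) + 12596\right) = 964 + \left(61 \left(2 \left(-5 + 2\right) \left(-3 + 2 \left(-5 + 2\right)\right) + 20\right) + 12596\right) = 964 + \left(61 \left(2 \left(-3\right) \left(-3 + 2 \left(-3\right)\right) + 20\right) + 12596\right) = 964 + \left(61 \left(2 \left(-3\right) \left(-3 - 6\right) + 20\right) + 12596\right) = 964 + \left(61 \left(2 \left(-3\right) \left(-9\right) + 20\right) + 12596\right) = 964 + \left(61 \left(54 + 20\right) + 12596\right) = 964 + \left(61 \cdot 74 + 12596\right) = 964 + \left(4514 + 12596\right) = 964 + 17110 = 18074$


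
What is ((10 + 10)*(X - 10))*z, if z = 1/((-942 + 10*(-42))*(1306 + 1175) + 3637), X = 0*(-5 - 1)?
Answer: 40/675097 ≈ 5.9251e-5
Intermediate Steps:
X = 0 (X = 0*(-6) = 0)
z = -1/3375485 (z = 1/((-942 - 420)*2481 + 3637) = 1/(-1362*2481 + 3637) = 1/(-3379122 + 3637) = 1/(-3375485) = -1/3375485 ≈ -2.9625e-7)
((10 + 10)*(X - 10))*z = ((10 + 10)*(0 - 10))*(-1/3375485) = (20*(-10))*(-1/3375485) = -200*(-1/3375485) = 40/675097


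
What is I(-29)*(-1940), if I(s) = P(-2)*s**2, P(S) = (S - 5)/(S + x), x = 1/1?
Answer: -11420780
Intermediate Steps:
x = 1
P(S) = (-5 + S)/(1 + S) (P(S) = (S - 5)/(S + 1) = (-5 + S)/(1 + S))
I(s) = 7*s**2 (I(s) = ((-5 - 2)/(1 - 2))*s**2 = (-7/(-1))*s**2 = (-1*(-7))*s**2 = 7*s**2)
I(-29)*(-1940) = (7*(-29)**2)*(-1940) = (7*841)*(-1940) = 5887*(-1940) = -11420780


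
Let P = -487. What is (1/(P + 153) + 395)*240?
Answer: 15831480/167 ≈ 94799.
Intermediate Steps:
(1/(P + 153) + 395)*240 = (1/(-487 + 153) + 395)*240 = (1/(-334) + 395)*240 = (-1/334 + 395)*240 = (131929/334)*240 = 15831480/167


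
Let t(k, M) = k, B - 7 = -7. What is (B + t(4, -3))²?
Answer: 16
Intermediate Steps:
B = 0 (B = 7 - 7 = 0)
(B + t(4, -3))² = (0 + 4)² = 4² = 16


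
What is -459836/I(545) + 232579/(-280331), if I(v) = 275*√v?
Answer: -232579/280331 - 459836*√545/149875 ≈ -72.456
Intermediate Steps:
-459836/I(545) + 232579/(-280331) = -459836*√545/149875 + 232579/(-280331) = -459836*√545/149875 + 232579*(-1/280331) = -459836*√545/149875 - 232579/280331 = -232579/280331 - 459836*√545/149875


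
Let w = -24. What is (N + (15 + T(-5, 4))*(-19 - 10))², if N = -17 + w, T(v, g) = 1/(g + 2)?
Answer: 8323225/36 ≈ 2.3120e+5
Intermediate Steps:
T(v, g) = 1/(2 + g)
N = -41 (N = -17 - 24 = -41)
(N + (15 + T(-5, 4))*(-19 - 10))² = (-41 + (15 + 1/(2 + 4))*(-19 - 10))² = (-41 + (15 + 1/6)*(-29))² = (-41 + (15 + ⅙)*(-29))² = (-41 + (91/6)*(-29))² = (-41 - 2639/6)² = (-2885/6)² = 8323225/36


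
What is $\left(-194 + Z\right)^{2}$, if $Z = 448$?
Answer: $64516$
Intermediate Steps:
$\left(-194 + Z\right)^{2} = \left(-194 + 448\right)^{2} = 254^{2} = 64516$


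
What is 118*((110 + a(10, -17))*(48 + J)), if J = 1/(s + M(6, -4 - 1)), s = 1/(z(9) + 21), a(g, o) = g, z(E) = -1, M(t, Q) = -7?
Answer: 94192320/139 ≈ 6.7764e+5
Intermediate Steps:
s = 1/20 (s = 1/(-1 + 21) = 1/20 ≈ 0.050000)
J = -20/139 (J = 1/(1/20 - 7) = 1/(-139/20) = -20/139 ≈ -0.14388)
118*((110 + a(10, -17))*(48 + J)) = 118*((110 + 10)*(48 - 20/139)) = 118*(120*(6652/139)) = 118*(798240/139) = 94192320/139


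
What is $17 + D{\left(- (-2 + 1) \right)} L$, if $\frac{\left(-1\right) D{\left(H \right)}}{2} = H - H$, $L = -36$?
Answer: $17$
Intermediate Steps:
$D{\left(H \right)} = 0$ ($D{\left(H \right)} = - 2 \left(H - H\right) = \left(-2\right) 0 = 0$)
$17 + D{\left(- (-2 + 1) \right)} L = 17 + 0 \left(-36\right) = 17 + 0 = 17$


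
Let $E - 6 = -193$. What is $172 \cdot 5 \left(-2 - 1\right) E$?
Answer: $482460$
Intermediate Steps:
$E = -187$ ($E = 6 - 193 = -187$)
$172 \cdot 5 \left(-2 - 1\right) E = 172 \cdot 5 \left(-2 - 1\right) \left(-187\right) = 172 \cdot 5 \left(-3\right) \left(-187\right) = 172 \left(-15\right) \left(-187\right) = \left(-2580\right) \left(-187\right) = 482460$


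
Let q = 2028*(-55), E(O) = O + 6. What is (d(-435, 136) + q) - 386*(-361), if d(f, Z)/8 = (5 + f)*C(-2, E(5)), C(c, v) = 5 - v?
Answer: 48446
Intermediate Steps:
E(O) = 6 + O
d(f, Z) = -240 - 48*f (d(f, Z) = 8*((5 + f)*(5 - (6 + 5))) = 8*((5 + f)*(5 - 1*11)) = 8*((5 + f)*(5 - 11)) = 8*((5 + f)*(-6)) = 8*(-30 - 6*f) = -240 - 48*f)
q = -111540
(d(-435, 136) + q) - 386*(-361) = ((-240 - 48*(-435)) - 111540) - 386*(-361) = ((-240 + 20880) - 111540) + 139346 = (20640 - 111540) + 139346 = -90900 + 139346 = 48446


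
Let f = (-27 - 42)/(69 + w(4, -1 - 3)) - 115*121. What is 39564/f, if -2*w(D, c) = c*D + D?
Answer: -164850/57983 ≈ -2.8431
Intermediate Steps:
w(D, c) = -D/2 - D*c/2 (w(D, c) = -(c*D + D)/2 = -(D*c + D)/2 = -(D + D*c)/2 = -D/2 - D*c/2)
f = -347898/25 (f = (-27 - 42)/(69 - ½*4*(1 + (-1 - 3))) - 115*121 = -69/(69 - ½*4*(1 - 4)) - 13915 = -69/(69 - ½*4*(-3)) - 13915 = -69/(69 + 6) - 13915 = -69/75 - 13915 = -69*1/75 - 13915 = -23/25 - 13915 = -347898/25 ≈ -13916.)
39564/f = 39564/(-347898/25) = 39564*(-25/347898) = -164850/57983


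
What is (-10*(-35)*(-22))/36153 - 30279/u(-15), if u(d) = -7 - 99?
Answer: 1093860487/3832218 ≈ 285.44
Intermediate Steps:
u(d) = -106
(-10*(-35)*(-22))/36153 - 30279/u(-15) = (-10*(-35)*(-22))/36153 - 30279/(-106) = (350*(-22))*(1/36153) - 30279*(-1/106) = -7700*1/36153 + 30279/106 = -7700/36153 + 30279/106 = 1093860487/3832218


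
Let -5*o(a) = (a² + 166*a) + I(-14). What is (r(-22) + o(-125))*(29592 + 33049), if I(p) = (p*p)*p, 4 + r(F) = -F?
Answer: 498559719/5 ≈ 9.9712e+7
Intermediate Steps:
r(F) = -4 - F
I(p) = p³ (I(p) = p²*p = p³)
o(a) = 2744/5 - 166*a/5 - a²/5 (o(a) = -((a² + 166*a) + (-14)³)/5 = -((a² + 166*a) - 2744)/5 = -(-2744 + a² + 166*a)/5 = 2744/5 - 166*a/5 - a²/5)
(r(-22) + o(-125))*(29592 + 33049) = ((-4 - 1*(-22)) + (2744/5 - 166/5*(-125) - ⅕*(-125)²))*(29592 + 33049) = ((-4 + 22) + (2744/5 + 4150 - ⅕*15625))*62641 = (18 + (2744/5 + 4150 - 3125))*62641 = (18 + 7869/5)*62641 = (7959/5)*62641 = 498559719/5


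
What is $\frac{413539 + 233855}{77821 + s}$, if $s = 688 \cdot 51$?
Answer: $\frac{647394}{112909} \approx 5.7338$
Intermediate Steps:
$s = 35088$
$\frac{413539 + 233855}{77821 + s} = \frac{413539 + 233855}{77821 + 35088} = \frac{647394}{112909}$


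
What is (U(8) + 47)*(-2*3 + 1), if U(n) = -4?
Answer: -215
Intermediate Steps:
(U(8) + 47)*(-2*3 + 1) = (-4 + 47)*(-2*3 + 1) = 43*(-6 + 1) = 43*(-5) = -215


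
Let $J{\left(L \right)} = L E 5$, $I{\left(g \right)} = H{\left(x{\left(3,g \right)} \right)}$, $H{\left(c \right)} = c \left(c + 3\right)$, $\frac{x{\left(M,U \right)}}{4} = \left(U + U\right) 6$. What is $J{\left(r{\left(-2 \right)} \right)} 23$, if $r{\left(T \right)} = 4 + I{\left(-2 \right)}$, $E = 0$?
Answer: $0$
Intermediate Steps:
$x{\left(M,U \right)} = 48 U$ ($x{\left(M,U \right)} = 4 \left(U + U\right) 6 = 4 \cdot 2 U 6 = 4 \cdot 12 U = 48 U$)
$H{\left(c \right)} = c \left(3 + c\right)$
$I{\left(g \right)} = 48 g \left(3 + 48 g\right)$
$r{\left(T \right)} = 8932$ ($r{\left(T \right)} = 4 + 144 \left(-2\right) \left(1 + 16 \left(-2\right)\right) = 4 + 144 \left(-2\right) \left(1 - 32\right) = 4 + 144 \left(-2\right) \left(-31\right) = 4 + 8928 = 8932$)
$J{\left(L \right)} = 0$ ($J{\left(L \right)} = L 0 \cdot 5 = 0 \cdot 5 = 0$)
$J{\left(r{\left(-2 \right)} \right)} 23 = 0 \cdot 23 = 0$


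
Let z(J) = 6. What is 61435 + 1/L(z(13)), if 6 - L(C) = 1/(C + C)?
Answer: 4361897/71 ≈ 61435.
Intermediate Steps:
L(C) = 6 - 1/(2*C) (L(C) = 6 - 1/(C + C) = 6 - 1/(2*C))
61435 + 1/L(z(13)) = 61435 + 1/(6 - 1/2/6) = 61435 + 1/(6 - 1/2*1/6) = 61435 + 1/(6 - 1/12) = 61435 + 1/(71/12) = 61435 + 12/71 = 4361897/71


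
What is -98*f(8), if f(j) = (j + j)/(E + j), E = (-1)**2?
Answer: -1568/9 ≈ -174.22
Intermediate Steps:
E = 1
f(j) = 2*j/(1 + j) (f(j) = (j + j)/(1 + j) = (2*j)/(1 + j) = 2*j/(1 + j))
-98*f(8) = -196*8/(1 + 8) = -196*8/9 = -98*16/9 = -1568/9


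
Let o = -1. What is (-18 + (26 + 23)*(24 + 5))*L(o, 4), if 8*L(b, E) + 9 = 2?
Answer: -9821/8 ≈ -1227.6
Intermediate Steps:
L(b, E) = -7/8 (L(b, E) = -9/8 + (⅛)*2 = -9/8 + ¼ = -7/8)
(-18 + (26 + 23)*(24 + 5))*L(o, 4) = (-18 + (26 + 23)*(24 + 5))*(-7/8) = (-18 + 49*29)*(-7/8) = (-18 + 1421)*(-7/8) = 1403*(-7/8) = -9821/8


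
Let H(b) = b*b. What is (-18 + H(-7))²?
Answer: 961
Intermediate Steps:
H(b) = b²
(-18 + H(-7))² = (-18 + (-7)²)² = (-18 + 49)² = 31² = 961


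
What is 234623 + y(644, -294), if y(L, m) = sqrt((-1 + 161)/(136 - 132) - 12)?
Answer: 234623 + 2*sqrt(7) ≈ 2.3463e+5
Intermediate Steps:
y(L, m) = 2*sqrt(7) (y(L, m) = sqrt(160/4 - 12) = sqrt(160*(1/4) - 12) = sqrt(40 - 12) = sqrt(28) = 2*sqrt(7))
234623 + y(644, -294) = 234623 + 2*sqrt(7)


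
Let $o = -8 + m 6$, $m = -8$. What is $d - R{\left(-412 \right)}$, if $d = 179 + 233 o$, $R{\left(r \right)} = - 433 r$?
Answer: $-191265$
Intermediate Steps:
$o = -56$ ($o = -8 - 48 = -56$)
$d = -12869$ ($d = 179 + 233 \left(-56\right) = 179 - 13048 = -12869$)
$d - R{\left(-412 \right)} = -12869 - \left(-433\right) \left(-412\right) = -12869 - 178396 = -191265$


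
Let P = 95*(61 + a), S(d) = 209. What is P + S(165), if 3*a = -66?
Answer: 3914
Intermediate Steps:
a = -22 (a = (⅓)*(-66) = -22)
P = 3705 (P = 95*(61 - 22) = 95*39 = 3705)
P + S(165) = 3705 + 209 = 3914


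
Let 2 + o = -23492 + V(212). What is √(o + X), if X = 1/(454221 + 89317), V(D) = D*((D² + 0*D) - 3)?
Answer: 5*√112311997563248186/543538 ≈ 3082.9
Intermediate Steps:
V(D) = D*(-3 + D²) (V(D) = D*((D² + 0) - 3) = D*(D² - 3) = D*(-3 + D²))
X = 1/543538 ≈ 1.8398e-6
o = 9503998 (o = -2 + (-23492 + 212*(-3 + 212²)) = -2 + (-23492 + 212*(-3 + 44944)) = -2 + (-23492 + 212*44941) = -2 + (-23492 + 9527492) = -2 + 9504000 = 9503998)
√(o + X) = √(9503998 + 1/543538) = √(5165784064925/543538) = 5*√112311997563248186/543538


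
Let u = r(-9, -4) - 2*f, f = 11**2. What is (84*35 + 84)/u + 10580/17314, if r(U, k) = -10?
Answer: -98594/8657 ≈ -11.389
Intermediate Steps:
f = 121
u = -252 (u = -10 - 2*121 = -10 - 242 = -252)
(84*35 + 84)/u + 10580/17314 = (84*35 + 84)/(-252) + 10580/17314 = (2940 + 84)*(-1/252) + 10580*(1/17314) = 3024*(-1/252) + 5290/8657 = -12 + 5290/8657 = -98594/8657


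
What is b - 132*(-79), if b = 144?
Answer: 10572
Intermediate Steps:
b - 132*(-79) = 144 - 132*(-79) = 144 + 10428 = 10572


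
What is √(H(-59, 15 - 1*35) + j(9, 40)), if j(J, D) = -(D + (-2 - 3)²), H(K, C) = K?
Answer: 2*I*√31 ≈ 11.136*I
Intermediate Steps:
j(J, D) = -25 - D (j(J, D) = -(D + (-5)²) = -(D + 25) = -(25 + D) = -25 - D)
√(H(-59, 15 - 1*35) + j(9, 40)) = √(-59 + (-25 - 1*40)) = √(-59 + (-25 - 40)) = √(-59 - 65) = √(-124) = 2*I*√31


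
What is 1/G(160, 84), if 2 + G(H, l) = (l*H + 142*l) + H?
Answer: 1/25526 ≈ 3.9176e-5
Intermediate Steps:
G(H, l) = -2 + H + 142*l + H*l (G(H, l) = -2 + ((l*H + 142*l) + H) = -2 + ((H*l + 142*l) + H) = -2 + ((142*l + H*l) + H) = -2 + (H + 142*l + H*l) = -2 + H + 142*l + H*l)
1/G(160, 84) = 1/(-2 + 160 + 142*84 + 160*84) = 1/(-2 + 160 + 11928 + 13440) = 1/25526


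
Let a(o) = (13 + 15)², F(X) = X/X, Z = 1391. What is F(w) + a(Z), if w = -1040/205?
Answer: 785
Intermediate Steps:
w = -208/41 (w = -1040*1/205 = -208/41 ≈ -5.0732)
F(X) = 1
a(o) = 784 (a(o) = 28² = 784)
F(w) + a(Z) = 1 + 784 = 785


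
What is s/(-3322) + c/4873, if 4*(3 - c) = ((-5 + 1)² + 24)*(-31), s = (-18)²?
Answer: -24503/735823 ≈ -0.033300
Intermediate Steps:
s = 324
c = 313 (c = 3 - ((-5 + 1)² + 24)*(-31)/4 = 3 - ((-4)² + 24)*(-31)/4 = 3 - (16 + 24)*(-31)/4 = 3 - 10*(-31) = 3 - ¼*(-1240) = 3 + 310 = 313)
s/(-3322) + c/4873 = 324/(-3322) + 313/4873 = 324*(-1/3322) + 313*(1/4873) = -162/1661 + 313/4873 = -24503/735823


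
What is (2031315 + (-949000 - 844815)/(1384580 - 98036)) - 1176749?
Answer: 1099434966089/1286544 ≈ 8.5457e+5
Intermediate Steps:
(2031315 + (-949000 - 844815)/(1384580 - 98036)) - 1176749 = (2031315 - 1793815/1286544) - 1176749 = 2613374331545/1286544 - 1176749 = 1099434966089/1286544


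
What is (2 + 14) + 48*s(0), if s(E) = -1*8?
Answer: -368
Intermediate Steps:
s(E) = -8
(2 + 14) + 48*s(0) = (2 + 14) + 48*(-8) = 16 - 384 = -368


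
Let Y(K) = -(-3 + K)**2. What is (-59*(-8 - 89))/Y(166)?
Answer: -5723/26569 ≈ -0.21540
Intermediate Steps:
(-59*(-8 - 89))/Y(166) = (-59*(-8 - 89))/((-(-3 + 166)**2)) = (-59*(-97))/((-1*163**2)) = 5723/((-1*26569)) = 5723/(-26569) = 5723*(-1/26569) = -5723/26569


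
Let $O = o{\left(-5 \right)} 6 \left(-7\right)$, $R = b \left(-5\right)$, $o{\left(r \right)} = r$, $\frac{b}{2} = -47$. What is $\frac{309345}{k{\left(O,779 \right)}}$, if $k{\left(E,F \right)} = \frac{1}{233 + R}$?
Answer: $217469535$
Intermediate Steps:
$b = -94$ ($b = 2 \left(-47\right) = -94$)
$R = 470$ ($R = \left(-94\right) \left(-5\right) = 470$)
$O = 210$ ($O = - 5 \cdot 6 \left(-7\right) = \left(-5\right) \left(-42\right) = 210$)
$k{\left(E,F \right)} = \frac{1}{703}$ ($k{\left(E,F \right)} = \frac{1}{233 + 470} = \frac{1}{703}$)
$\frac{309345}{k{\left(O,779 \right)}} = 309345 \frac{1}{\frac{1}{703}} = 309345 \cdot 703 = 217469535$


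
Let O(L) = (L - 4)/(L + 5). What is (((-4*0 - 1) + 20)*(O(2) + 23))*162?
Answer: 489402/7 ≈ 69915.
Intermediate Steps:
O(L) = (-4 + L)/(5 + L)
(((-4*0 - 1) + 20)*(O(2) + 23))*162 = (((-4*0 - 1) + 20)*((-4 + 2)/(5 + 2) + 23))*162 = (((0 - 1) + 20)*(-2/7 + 23))*162 = ((-1 + 20)*((⅐)*(-2) + 23))*162 = (19*(-2/7 + 23))*162 = (19*(159/7))*162 = (3021/7)*162 = 489402/7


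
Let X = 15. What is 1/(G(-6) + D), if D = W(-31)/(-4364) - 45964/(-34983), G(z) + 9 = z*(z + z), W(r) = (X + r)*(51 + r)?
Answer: 38166453/2457431903 ≈ 0.015531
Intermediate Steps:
W(r) = (15 + r)*(51 + r)
G(z) = -9 + 2*z**2 (G(z) = -9 + z*(z + z) = -9 + z*(2*z) = -9 + 2*z**2)
D = 52945364/38166453 (D = (765 + (-31)**2 + 66*(-31))/(-4364) - 45964/(-34983) = (765 + 961 - 2046)*(-1/4364) - 45964*(-1/34983) = -320*(-1/4364) + 45964/34983 = 80/1091 + 45964/34983 = 52945364/38166453 ≈ 1.3872)
1/(G(-6) + D) = 1/((-9 + 2*(-6)**2) + 52945364/38166453) = 1/((-9 + 2*36) + 52945364/38166453) = 1/((-9 + 72) + 52945364/38166453) = 1/(63 + 52945364/38166453) = 1/(2457431903/38166453) = 38166453/2457431903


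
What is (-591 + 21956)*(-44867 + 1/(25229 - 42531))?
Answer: -16585410959775/17302 ≈ -9.5858e+8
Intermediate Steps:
(-591 + 21956)*(-44867 + 1/(25229 - 42531)) = 21365*(-44867 + 1/(-17302)) = 21365*(-44867 - 1/17302) = 21365*(-776288835/17302) = -16585410959775/17302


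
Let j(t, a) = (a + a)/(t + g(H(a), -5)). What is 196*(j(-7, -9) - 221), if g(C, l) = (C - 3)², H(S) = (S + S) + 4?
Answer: -2036440/47 ≈ -43329.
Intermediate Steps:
H(S) = 4 + 2*S (H(S) = 2*S + 4 = 4 + 2*S)
g(C, l) = (-3 + C)²
j(t, a) = 2*a/(t + (1 + 2*a)²) (j(t, a) = (a + a)/(t + (-3 + (4 + 2*a))²) = (2*a)/(t + (1 + 2*a)²) = 2*a/(t + (1 + 2*a)²))
196*(j(-7, -9) - 221) = 196*(2*(-9)/(-7 + (1 + 2*(-9))²) - 221) = 196*(2*(-9)/(-7 + (1 - 18)²) - 221) = 196*(2*(-9)/(-7 + (-17)²) - 221) = 196*(2*(-9)/(-7 + 289) - 221) = 196*(2*(-9)/282 - 221) = 196*(2*(-9)*(1/282) - 221) = 196*(-3/47 - 221) = 196*(-10390/47) = -2036440/47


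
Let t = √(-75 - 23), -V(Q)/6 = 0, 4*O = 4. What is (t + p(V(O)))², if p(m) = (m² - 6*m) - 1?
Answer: (1 - 7*I*√2)² ≈ -97.0 - 19.799*I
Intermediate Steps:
O = 1 (O = (¼)*4 = 1)
V(Q) = 0 (V(Q) = -6*0 = 0)
p(m) = -1 + m² - 6*m
t = 7*I*√2 (t = √(-98) = 7*I*√2 ≈ 9.8995*I)
(t + p(V(O)))² = (7*I*√2 + (-1 + 0² - 6*0))² = (7*I*√2 + (-1 + 0 + 0))² = (7*I*√2 - 1)² = (-1 + 7*I*√2)²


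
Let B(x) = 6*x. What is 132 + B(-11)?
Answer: 66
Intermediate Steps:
132 + B(-11) = 132 + 6*(-11) = 132 - 66 = 66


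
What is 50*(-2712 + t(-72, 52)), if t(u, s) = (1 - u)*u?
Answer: -398400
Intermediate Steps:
t(u, s) = u*(1 - u)
50*(-2712 + t(-72, 52)) = 50*(-2712 - 72*(1 - 1*(-72))) = 50*(-2712 - 72*(1 + 72)) = 50*(-2712 - 72*73) = 50*(-2712 - 5256) = 50*(-7968) = -398400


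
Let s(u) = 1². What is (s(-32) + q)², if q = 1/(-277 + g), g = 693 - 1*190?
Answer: 51529/51076 ≈ 1.0089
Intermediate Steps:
g = 503 (g = 693 - 190 = 503)
s(u) = 1
q = 1/226 (q = 1/(-277 + 503) = 1/226 ≈ 0.0044248)
(s(-32) + q)² = (1 + 1/226)² = (227/226)² = 51529/51076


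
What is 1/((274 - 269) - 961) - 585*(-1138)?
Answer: 636437879/956 ≈ 6.6573e+5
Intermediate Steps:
1/((274 - 269) - 961) - 585*(-1138) = 1/(5 - 961) + 665730 = 1/(-956) + 665730 = -1/956 + 665730 = 636437879/956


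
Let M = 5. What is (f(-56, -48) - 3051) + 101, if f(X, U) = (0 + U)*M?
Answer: -3190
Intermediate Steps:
f(X, U) = 5*U (f(X, U) = (0 + U)*5 = U*5 = 5*U)
(f(-56, -48) - 3051) + 101 = (5*(-48) - 3051) + 101 = (-240 - 3051) + 101 = -3291 + 101 = -3190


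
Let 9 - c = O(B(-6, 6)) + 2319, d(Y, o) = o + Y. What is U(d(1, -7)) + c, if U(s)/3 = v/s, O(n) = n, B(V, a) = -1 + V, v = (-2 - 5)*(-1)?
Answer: -4613/2 ≈ -2306.5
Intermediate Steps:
v = 7 (v = -7*(-1) = 7)
d(Y, o) = Y + o
U(s) = 21/s (U(s) = 3*(7/s) = 21/s)
c = -2303 (c = 9 - ((-1 - 6) + 2319) = 9 - (-7 + 2319) = 9 - 1*2312 = 9 - 2312 = -2303)
U(d(1, -7)) + c = 21/(1 - 7) - 2303 = 21/(-6) - 2303 = 21*(-1/6) - 2303 = -7/2 - 2303 = -4613/2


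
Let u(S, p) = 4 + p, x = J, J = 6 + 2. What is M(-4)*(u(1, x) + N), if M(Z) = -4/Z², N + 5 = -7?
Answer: 0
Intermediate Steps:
N = -12 (N = -5 - 7 = -12)
J = 8
x = 8
M(Z) = -4/Z²
M(-4)*(u(1, x) + N) = (-4/(-4)²)*((4 + 8) - 12) = (-4*1/16)*(12 - 12) = -¼*0 = 0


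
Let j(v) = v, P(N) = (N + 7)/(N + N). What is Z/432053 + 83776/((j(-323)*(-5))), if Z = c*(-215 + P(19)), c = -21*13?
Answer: 2134715464/41045035 ≈ 52.009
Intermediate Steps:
c = -273
P(N) = (7 + N)/(2*N) (P(N) = (7 + N)/((2*N)) = (7 + N)*(1/(2*N)) = (7 + N)/(2*N))
Z = 1111656/19 (Z = -273*(-215 + (½)*(7 + 19)/19) = -273*(-215 + (½)*(1/19)*26) = -273*(-215 + 13/19) = -273*(-4072/19) = 1111656/19 ≈ 58508.)
Z/432053 + 83776/((j(-323)*(-5))) = (1111656/19)/432053 + 83776/((-323*(-5))) = (1111656/19)*(1/432053) + 83776/1615 = 1111656/8209007 + 83776*(1/1615) = 1111656/8209007 + 4928/95 = 2134715464/41045035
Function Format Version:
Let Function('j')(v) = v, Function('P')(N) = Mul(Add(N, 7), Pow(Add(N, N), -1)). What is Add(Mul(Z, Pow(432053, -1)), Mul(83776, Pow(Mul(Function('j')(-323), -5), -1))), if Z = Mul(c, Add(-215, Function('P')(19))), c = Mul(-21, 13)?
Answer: Rational(2134715464, 41045035) ≈ 52.009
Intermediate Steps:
c = -273
Function('P')(N) = Mul(Rational(1, 2), Pow(N, -1), Add(7, N)) (Function('P')(N) = Mul(Add(7, N), Pow(Mul(2, N), -1)) = Mul(Add(7, N), Mul(Rational(1, 2), Pow(N, -1))) = Mul(Rational(1, 2), Pow(N, -1), Add(7, N)))
Z = Rational(1111656, 19) (Z = Mul(-273, Add(-215, Mul(Rational(1, 2), Pow(19, -1), Add(7, 19)))) = Mul(-273, Add(-215, Mul(Rational(1, 2), Rational(1, 19), 26))) = Mul(-273, Add(-215, Rational(13, 19))) = Mul(-273, Rational(-4072, 19)) = Rational(1111656, 19) ≈ 58508.)
Add(Mul(Z, Pow(432053, -1)), Mul(83776, Pow(Mul(Function('j')(-323), -5), -1))) = Add(Mul(Rational(1111656, 19), Pow(432053, -1)), Mul(83776, Pow(Mul(-323, -5), -1))) = Add(Mul(Rational(1111656, 19), Rational(1, 432053)), Mul(83776, Pow(1615, -1))) = Add(Rational(1111656, 8209007), Mul(83776, Rational(1, 1615))) = Add(Rational(1111656, 8209007), Rational(4928, 95)) = Rational(2134715464, 41045035)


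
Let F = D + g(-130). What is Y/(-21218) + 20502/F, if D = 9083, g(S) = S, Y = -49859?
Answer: 881399063/189964754 ≈ 4.6398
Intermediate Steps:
F = 8953 (F = 9083 - 130 = 8953)
Y/(-21218) + 20502/F = -49859/(-21218) + 20502/8953 = -49859*(-1/21218) + 20502*(1/8953) = 49859/21218 + 20502/8953 = 881399063/189964754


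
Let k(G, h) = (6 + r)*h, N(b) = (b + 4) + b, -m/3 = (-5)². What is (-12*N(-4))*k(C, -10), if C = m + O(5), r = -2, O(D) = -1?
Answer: -1920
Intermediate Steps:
m = -75 (m = -3*(-5)² = -3*25 = -75)
C = -76 (C = -75 - 1 = -76)
N(b) = 4 + 2*b (N(b) = (4 + b) + b = 4 + 2*b)
k(G, h) = 4*h (k(G, h) = (6 - 2)*h = 4*h)
(-12*N(-4))*k(C, -10) = (-12*(4 + 2*(-4)))*(4*(-10)) = -12*(4 - 8)*(-40) = -12*(-4)*(-40) = 48*(-40) = -1920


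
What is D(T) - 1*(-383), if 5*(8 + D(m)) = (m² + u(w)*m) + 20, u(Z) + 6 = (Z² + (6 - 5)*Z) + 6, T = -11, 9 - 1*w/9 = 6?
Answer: -1260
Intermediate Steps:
w = 27 (w = 81 - 9*6 = 81 - 54 = 27)
u(Z) = Z + Z² (u(Z) = -6 + ((Z² + (6 - 5)*Z) + 6) = -6 + ((Z² + 1*Z) + 6) = -6 + ((Z² + Z) + 6) = -6 + ((Z + Z²) + 6) = -6 + (6 + Z + Z²) = Z + Z²)
D(m) = -4 + m²/5 + 756*m/5 (D(m) = -8 + ((m² + (27*(1 + 27))*m) + 20)/5 = -8 + ((m² + (27*28)*m) + 20)/5 = -8 + ((m² + 756*m) + 20)/5 = -8 + (20 + m² + 756*m)/5 = -8 + (4 + m²/5 + 756*m/5) = -4 + m²/5 + 756*m/5)
D(T) - 1*(-383) = (-4 + (⅕)*(-11)² + (756/5)*(-11)) - 1*(-383) = (-4 + (⅕)*121 - 8316/5) + 383 = (-4 + 121/5 - 8316/5) + 383 = -1643 + 383 = -1260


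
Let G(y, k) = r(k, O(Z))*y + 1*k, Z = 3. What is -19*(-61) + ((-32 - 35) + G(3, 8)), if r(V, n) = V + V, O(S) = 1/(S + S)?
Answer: 1148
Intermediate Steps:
O(S) = 1/(2*S)
r(V, n) = 2*V
G(y, k) = k + 2*k*y (G(y, k) = (2*k)*y + 1*k = 2*k*y + k = k + 2*k*y)
-19*(-61) + ((-32 - 35) + G(3, 8)) = -19*(-61) + ((-32 - 35) + 8*(1 + 2*3)) = 1159 + (-67 + 8*(1 + 6)) = 1159 + (-67 + 8*7) = 1159 + (-67 + 56) = 1159 - 11 = 1148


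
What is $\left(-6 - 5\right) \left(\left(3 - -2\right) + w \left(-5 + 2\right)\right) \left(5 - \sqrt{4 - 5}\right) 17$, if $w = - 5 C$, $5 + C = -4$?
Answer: $121550 - 24310 i \approx 1.2155 \cdot 10^{5} - 24310.0 i$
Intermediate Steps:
$C = -9$ ($C = -5 - 4 = -9$)
$w = 45$ ($w = \left(-5\right) \left(-9\right) = 45$)
$\left(-6 - 5\right) \left(\left(3 - -2\right) + w \left(-5 + 2\right)\right) \left(5 - \sqrt{4 - 5}\right) 17 = \left(-6 - 5\right) \left(\left(3 - -2\right) + 45 \left(-5 + 2\right)\right) \left(5 - \sqrt{4 - 5}\right) 17 = - 11 \left(\left(3 + 2\right) + 45 \left(-3\right)\right) \left(5 - \sqrt{-1}\right) 17 = - 11 \left(5 - 135\right) \left(5 - i\right) 17 = \left(-11\right) \left(-130\right) \left(5 - i\right) 17 = 1430 \left(5 - i\right) 17 = \left(7150 - 1430 i\right) 17 = 121550 - 24310 i$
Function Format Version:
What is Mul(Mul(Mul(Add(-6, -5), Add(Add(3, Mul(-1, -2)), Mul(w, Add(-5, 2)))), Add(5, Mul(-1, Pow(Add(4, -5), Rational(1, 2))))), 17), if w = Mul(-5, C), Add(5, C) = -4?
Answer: Add(121550, Mul(-24310, I)) ≈ Add(1.2155e+5, Mul(-24310., I))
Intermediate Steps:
C = -9 (C = Add(-5, -4) = -9)
w = 45 (w = Mul(-5, -9) = 45)
Mul(Mul(Mul(Add(-6, -5), Add(Add(3, Mul(-1, -2)), Mul(w, Add(-5, 2)))), Add(5, Mul(-1, Pow(Add(4, -5), Rational(1, 2))))), 17) = Mul(Mul(Mul(Add(-6, -5), Add(Add(3, Mul(-1, -2)), Mul(45, Add(-5, 2)))), Add(5, Mul(-1, Pow(Add(4, -5), Rational(1, 2))))), 17) = Mul(Mul(Mul(-11, Add(Add(3, 2), Mul(45, -3))), Add(5, Mul(-1, Pow(-1, Rational(1, 2))))), 17) = Mul(Mul(Mul(-11, Add(5, -135)), Add(5, Mul(-1, I))), 17) = Mul(Mul(Mul(-11, -130), Add(5, Mul(-1, I))), 17) = Mul(Mul(1430, Add(5, Mul(-1, I))), 17) = Mul(Add(7150, Mul(-1430, I)), 17) = Add(121550, Mul(-24310, I))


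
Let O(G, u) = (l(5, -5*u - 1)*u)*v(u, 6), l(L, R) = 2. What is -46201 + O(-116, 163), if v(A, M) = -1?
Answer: -46527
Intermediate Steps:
O(G, u) = -2*u (O(G, u) = (2*u)*(-1) = -2*u)
-46201 + O(-116, 163) = -46201 - 2*163 = -46201 - 326 = -46527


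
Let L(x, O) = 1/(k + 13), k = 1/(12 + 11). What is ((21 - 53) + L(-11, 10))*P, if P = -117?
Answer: 373503/100 ≈ 3735.0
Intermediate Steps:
k = 1/23 ≈ 0.043478
L(x, O) = 23/300 (L(x, O) = 1/(1/23 + 13) = 1/(300/23) = 23/300)
((21 - 53) + L(-11, 10))*P = ((21 - 53) + 23/300)*(-117) = (-32 + 23/300)*(-117) = -9577/300*(-117) = 373503/100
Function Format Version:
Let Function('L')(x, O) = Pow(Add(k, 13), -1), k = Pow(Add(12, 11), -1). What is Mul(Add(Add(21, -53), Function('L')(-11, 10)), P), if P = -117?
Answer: Rational(373503, 100) ≈ 3735.0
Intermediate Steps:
k = Rational(1, 23) (k = Pow(23, -1) = Rational(1, 23) ≈ 0.043478)
Function('L')(x, O) = Rational(23, 300) (Function('L')(x, O) = Pow(Add(Rational(1, 23), 13), -1) = Pow(Rational(300, 23), -1) = Rational(23, 300))
Mul(Add(Add(21, -53), Function('L')(-11, 10)), P) = Mul(Add(Add(21, -53), Rational(23, 300)), -117) = Mul(Add(-32, Rational(23, 300)), -117) = Mul(Rational(-9577, 300), -117) = Rational(373503, 100)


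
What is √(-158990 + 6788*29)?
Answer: √37862 ≈ 194.58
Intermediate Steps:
√(-158990 + 6788*29) = √(-158990 + 196852) = √37862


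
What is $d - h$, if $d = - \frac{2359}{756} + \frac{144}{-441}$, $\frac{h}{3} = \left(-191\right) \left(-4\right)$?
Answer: $- \frac{12147505}{5292} \approx -2295.4$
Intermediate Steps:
$h = 2292$ ($h = 3 \left(\left(-191\right) \left(-4\right)\right) = 3 \cdot 764 = 2292$)
$d = - \frac{18241}{5292}$ ($d = \left(-2359\right) \frac{1}{756} + 144 \left(- \frac{1}{441}\right) = - \frac{337}{108} - \frac{16}{49} = - \frac{18241}{5292} \approx -3.4469$)
$d - h = - \frac{18241}{5292} - 2292 = - \frac{12147505}{5292}$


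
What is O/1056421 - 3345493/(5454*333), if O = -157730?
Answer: -3820715447413/1918652804622 ≈ -1.9914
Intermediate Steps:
O/1056421 - 3345493/(5454*333) = -157730/1056421 - 3345493/(5454*333) = -157730*1/1056421 - 3345493/1816182 = -157730/1056421 - 3345493*1/1816182 = -157730/1056421 - 3345493/1816182 = -3820715447413/1918652804622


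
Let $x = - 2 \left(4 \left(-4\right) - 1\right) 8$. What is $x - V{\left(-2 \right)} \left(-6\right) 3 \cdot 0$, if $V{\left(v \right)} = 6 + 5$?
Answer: $272$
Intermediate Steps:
$V{\left(v \right)} = 11$
$x = 272$ ($x = - 2 \left(-16 - 1\right) 8 = \left(-2\right) \left(-17\right) 8 = 34 \cdot 8 = 272$)
$x - V{\left(-2 \right)} \left(-6\right) 3 \cdot 0 = 272 - 11 \left(-6\right) 3 \cdot 0 = 272 - \left(-66\right) 0 = 272 - 0 = 272 + 0 = 272$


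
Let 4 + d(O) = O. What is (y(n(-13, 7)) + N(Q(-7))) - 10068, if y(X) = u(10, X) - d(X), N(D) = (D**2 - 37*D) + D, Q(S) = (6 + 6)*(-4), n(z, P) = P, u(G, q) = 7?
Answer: -6032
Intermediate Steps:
d(O) = -4 + O
Q(S) = -48 (Q(S) = 12*(-4) = -48)
N(D) = D**2 - 36*D
y(X) = 11 - X (y(X) = 7 - (-4 + X) = 7 + (4 - X) = 11 - X)
(y(n(-13, 7)) + N(Q(-7))) - 10068 = ((11 - 1*7) - 48*(-36 - 48)) - 10068 = ((11 - 7) - 48*(-84)) - 10068 = (4 + 4032) - 10068 = 4036 - 10068 = -6032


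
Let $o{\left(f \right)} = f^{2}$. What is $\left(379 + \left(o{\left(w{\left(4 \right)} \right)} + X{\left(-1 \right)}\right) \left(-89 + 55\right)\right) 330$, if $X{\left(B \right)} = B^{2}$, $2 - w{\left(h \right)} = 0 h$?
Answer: $68970$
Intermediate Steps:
$w{\left(h \right)} = 2$ ($w{\left(h \right)} = 2 - 0 h = 2 - 0 = 2 + 0 = 2$)
$\left(379 + \left(o{\left(w{\left(4 \right)} \right)} + X{\left(-1 \right)}\right) \left(-89 + 55\right)\right) 330 = \left(379 + \left(2^{2} + \left(-1\right)^{2}\right) \left(-89 + 55\right)\right) 330 = \left(379 + \left(4 + 1\right) \left(-34\right)\right) 330 = \left(379 + 5 \left(-34\right)\right) 330 = \left(379 - 170\right) 330 = 209 \cdot 330 = 68970$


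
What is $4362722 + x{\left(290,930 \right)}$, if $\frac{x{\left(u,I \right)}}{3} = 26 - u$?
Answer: $4361930$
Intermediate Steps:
$x{\left(u,I \right)} = 78 - 3 u$ ($x{\left(u,I \right)} = 3 \left(26 - u\right) = 78 - 3 u$)
$4362722 + x{\left(290,930 \right)} = 4362722 + \left(78 - 870\right) = 4362722 - 792 = 4361930$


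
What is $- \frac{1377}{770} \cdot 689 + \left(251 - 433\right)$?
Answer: $- \frac{1088893}{770} \approx -1414.1$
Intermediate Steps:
$- \frac{1377}{770} \cdot 689 + \left(251 - 433\right) = \left(-1377\right) \frac{1}{770} \cdot 689 - 182 = \left(- \frac{1377}{770}\right) 689 - 182 = - \frac{948753}{770} - 182 = - \frac{1088893}{770}$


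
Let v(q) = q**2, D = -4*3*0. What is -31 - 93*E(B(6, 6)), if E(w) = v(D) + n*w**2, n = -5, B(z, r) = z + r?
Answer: 66929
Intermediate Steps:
D = 0 (D = -12*0 = 0)
B(z, r) = r + z
E(w) = -5*w**2 (E(w) = 0**2 - 5*w**2 = 0 - 5*w**2 = -5*w**2)
-31 - 93*E(B(6, 6)) = -31 - (-465)*(6 + 6)**2 = -31 - (-465)*12**2 = -31 - (-465)*144 = -31 - 93*(-720) = -31 + 66960 = 66929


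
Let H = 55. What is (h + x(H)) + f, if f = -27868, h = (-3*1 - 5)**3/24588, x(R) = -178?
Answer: -172398890/6147 ≈ -28046.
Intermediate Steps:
h = -128/6147 (h = (-3 - 5)**3*(1/24588) = (-8)**3*(1/24588) = -512*1/24588 = -128/6147 ≈ -0.020823)
(h + x(H)) + f = (-128/6147 - 178) - 27868 = -1094294/6147 - 27868 = -172398890/6147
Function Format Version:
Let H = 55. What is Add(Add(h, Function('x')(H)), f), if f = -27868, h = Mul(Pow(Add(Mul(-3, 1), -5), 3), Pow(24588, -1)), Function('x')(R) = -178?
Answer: Rational(-172398890, 6147) ≈ -28046.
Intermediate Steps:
h = Rational(-128, 6147) (h = Mul(Pow(Add(-3, -5), 3), Rational(1, 24588)) = Mul(Pow(-8, 3), Rational(1, 24588)) = Mul(-512, Rational(1, 24588)) = Rational(-128, 6147) ≈ -0.020823)
Add(Add(h, Function('x')(H)), f) = Add(Add(Rational(-128, 6147), -178), -27868) = Add(Rational(-1094294, 6147), -27868) = Rational(-172398890, 6147)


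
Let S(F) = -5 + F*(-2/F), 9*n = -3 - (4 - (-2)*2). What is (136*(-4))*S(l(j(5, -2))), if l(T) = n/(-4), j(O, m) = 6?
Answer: 3808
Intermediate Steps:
n = -11/9 (n = (-3 - (4 - (-2)*2))/9 = (-3 - (4 - 1*(-4)))/9 = (-3 - (4 + 4))/9 = (-3 - 1*8)/9 = (-3 - 8)/9 = (⅑)*(-11) = -11/9 ≈ -1.2222)
l(T) = 11/36 (l(T) = -11/9/(-4) = -11/9*(-¼) = 11/36)
S(F) = -7 (S(F) = -5 - 2 = -7)
(136*(-4))*S(l(j(5, -2))) = (136*(-4))*(-7) = -544*(-7) = 3808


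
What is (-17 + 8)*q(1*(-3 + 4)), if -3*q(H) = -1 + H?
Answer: 0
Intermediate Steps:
q(H) = ⅓ - H/3 (q(H) = -(-1 + H)/3 = ⅓ - H/3)
(-17 + 8)*q(1*(-3 + 4)) = (-17 + 8)*(⅓ - (-3 + 4)/3) = -9*(⅓ - 1/3) = -9*(⅓ - ⅓*1) = -9*(⅓ - ⅓) = -9*0 = 0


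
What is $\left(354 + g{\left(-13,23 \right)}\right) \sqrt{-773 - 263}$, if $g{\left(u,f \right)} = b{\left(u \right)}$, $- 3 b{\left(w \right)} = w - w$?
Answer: $708 i \sqrt{259} \approx 11394.0 i$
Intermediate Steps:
$b{\left(w \right)} = 0$ ($b{\left(w \right)} = - \frac{w - w}{3} = \left(- \frac{1}{3}\right) 0 = 0$)
$g{\left(u,f \right)} = 0$
$\left(354 + g{\left(-13,23 \right)}\right) \sqrt{-773 - 263} = \left(354 + 0\right) \sqrt{-773 - 263} = 354 \sqrt{-1036} = 354 \cdot 2 i \sqrt{259} = 708 i \sqrt{259}$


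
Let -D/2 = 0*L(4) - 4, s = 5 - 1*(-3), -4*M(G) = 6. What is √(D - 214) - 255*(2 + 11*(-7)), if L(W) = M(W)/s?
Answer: 19125 + I*√206 ≈ 19125.0 + 14.353*I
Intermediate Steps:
M(G) = -3/2 (M(G) = -¼*6 = -3/2)
s = 8 (s = 5 + 3 = 8)
L(W) = -3/16 (L(W) = -3/2/8 = -3/2*⅛ = -3/16)
D = 8 (D = -2*(0*(-3/16) - 4) = -2*(0 - 4) = -2*(-4) = 8)
√(D - 214) - 255*(2 + 11*(-7)) = √(8 - 214) - 255*(2 + 11*(-7)) = √(-206) - 255*(2 - 77) = I*√206 - 255*(-75) = I*√206 + 19125 = 19125 + I*√206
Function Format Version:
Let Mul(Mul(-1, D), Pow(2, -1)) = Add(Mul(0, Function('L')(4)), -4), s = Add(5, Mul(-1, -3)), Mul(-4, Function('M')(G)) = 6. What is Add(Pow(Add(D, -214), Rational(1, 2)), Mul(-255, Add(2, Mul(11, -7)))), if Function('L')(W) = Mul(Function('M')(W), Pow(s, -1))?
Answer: Add(19125, Mul(I, Pow(206, Rational(1, 2)))) ≈ Add(19125., Mul(14.353, I))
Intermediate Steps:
Function('M')(G) = Rational(-3, 2) (Function('M')(G) = Mul(Rational(-1, 4), 6) = Rational(-3, 2))
s = 8 (s = Add(5, 3) = 8)
Function('L')(W) = Rational(-3, 16) (Function('L')(W) = Mul(Rational(-3, 2), Pow(8, -1)) = Mul(Rational(-3, 2), Rational(1, 8)) = Rational(-3, 16))
D = 8 (D = Mul(-2, Add(Mul(0, Rational(-3, 16)), -4)) = Mul(-2, Add(0, -4)) = Mul(-2, -4) = 8)
Add(Pow(Add(D, -214), Rational(1, 2)), Mul(-255, Add(2, Mul(11, -7)))) = Add(Pow(Add(8, -214), Rational(1, 2)), Mul(-255, Add(2, Mul(11, -7)))) = Add(Pow(-206, Rational(1, 2)), Mul(-255, Add(2, -77))) = Add(Mul(I, Pow(206, Rational(1, 2))), Mul(-255, -75)) = Add(Mul(I, Pow(206, Rational(1, 2))), 19125) = Add(19125, Mul(I, Pow(206, Rational(1, 2))))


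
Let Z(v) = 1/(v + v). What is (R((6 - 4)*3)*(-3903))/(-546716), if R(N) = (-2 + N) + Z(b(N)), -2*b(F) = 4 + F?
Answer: 152217/5467160 ≈ 0.027842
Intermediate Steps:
b(F) = -2 - F/2 (b(F) = -(4 + F)/2 = -2 - F/2)
Z(v) = 1/(2*v)
R(N) = -2 + N + 1/(2*(-2 - N/2)) (R(N) = (-2 + N) + 1/(2*(-2 - N/2)) = -2 + N + 1/(2*(-2 - N/2)))
(R((6 - 4)*3)*(-3903))/(-546716) = (((-1 + (-2 + (6 - 4)*3)*(4 + (6 - 4)*3))/(4 + (6 - 4)*3))*(-3903))/(-546716) = (((-1 + (-2 + 2*3)*(4 + 2*3))/(4 + 2*3))*(-3903))*(-1/546716) = (((-1 + (-2 + 6)*(4 + 6))/(4 + 6))*(-3903))*(-1/546716) = (((-1 + 4*10)/10)*(-3903))*(-1/546716) = (((-1 + 40)/10)*(-3903))*(-1/546716) = (((⅒)*39)*(-3903))*(-1/546716) = ((39/10)*(-3903))*(-1/546716) = -152217/10*(-1/546716) = 152217/5467160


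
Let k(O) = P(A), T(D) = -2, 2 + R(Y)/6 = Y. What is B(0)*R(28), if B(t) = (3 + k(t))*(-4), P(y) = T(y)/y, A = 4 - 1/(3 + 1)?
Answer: -7696/5 ≈ -1539.2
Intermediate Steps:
R(Y) = -12 + 6*Y
A = 15/4 (A = 4 - 1/4 = 4 - 1*¼ = 4 - ¼ = 15/4 ≈ 3.7500)
P(y) = -2/y
k(O) = -8/15 (k(O) = -2/15/4 = -2*4/15 = -8/15)
B(t) = -148/15 (B(t) = (3 - 8/15)*(-4) = (37/15)*(-4) = -148/15)
B(0)*R(28) = -148*(-12 + 6*28)/15 = -148*(-12 + 168)/15 = -148/15*156 = -7696/5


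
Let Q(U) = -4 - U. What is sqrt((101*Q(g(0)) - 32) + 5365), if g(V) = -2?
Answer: sqrt(5131) ≈ 71.631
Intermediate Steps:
sqrt((101*Q(g(0)) - 32) + 5365) = sqrt((101*(-4 - 1*(-2)) - 32) + 5365) = sqrt((101*(-4 + 2) - 32) + 5365) = sqrt((101*(-2) - 32) + 5365) = sqrt((-202 - 32) + 5365) = sqrt(-234 + 5365) = sqrt(5131)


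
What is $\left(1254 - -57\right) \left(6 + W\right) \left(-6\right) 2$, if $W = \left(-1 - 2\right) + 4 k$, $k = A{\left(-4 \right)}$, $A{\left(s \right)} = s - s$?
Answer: $-47196$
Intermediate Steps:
$A{\left(s \right)} = 0$
$k = 0$
$W = -3$ ($W = \left(-1 - 2\right) + 4 \cdot 0 = \left(-1 - 2\right) + 0 = -3 + 0 = -3$)
$\left(1254 - -57\right) \left(6 + W\right) \left(-6\right) 2 = \left(1254 - -57\right) \left(6 - 3\right) \left(-6\right) 2 = \left(1254 + 57\right) 3 \left(-6\right) 2 = 1311 \left(\left(-18\right) 2\right) = 1311 \left(-36\right) = -47196$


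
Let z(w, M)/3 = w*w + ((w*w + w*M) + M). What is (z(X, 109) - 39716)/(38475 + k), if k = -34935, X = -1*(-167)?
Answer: 91277/1770 ≈ 51.569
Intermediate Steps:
X = 167
z(w, M) = 3*M + 6*w**2 + 3*M*w (z(w, M) = 3*(w*w + ((w*w + w*M) + M)) = 3*(w**2 + ((w**2 + M*w) + M)) = 3*(w**2 + (M + w**2 + M*w)) = 3*(M + 2*w**2 + M*w) = 3*M + 6*w**2 + 3*M*w)
(z(X, 109) - 39716)/(38475 + k) = ((3*109 + 6*167**2 + 3*109*167) - 39716)/(38475 - 34935) = ((327 + 6*27889 + 54609) - 39716)/3540 = ((327 + 167334 + 54609) - 39716)*(1/3540) = (222270 - 39716)*(1/3540) = 182554*(1/3540) = 91277/1770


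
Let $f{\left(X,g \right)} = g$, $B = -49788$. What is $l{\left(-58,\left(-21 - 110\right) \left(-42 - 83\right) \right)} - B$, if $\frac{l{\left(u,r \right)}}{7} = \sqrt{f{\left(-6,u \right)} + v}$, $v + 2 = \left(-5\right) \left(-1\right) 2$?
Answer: $49788 + 35 i \sqrt{2} \approx 49788.0 + 49.497 i$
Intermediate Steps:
$v = 8$ ($v = -2 + \left(-5\right) \left(-1\right) 2 = -2 + 5 \cdot 2 = -2 + 10 = 8$)
$l{\left(u,r \right)} = 7 \sqrt{8 + u}$ ($l{\left(u,r \right)} = 7 \sqrt{u + 8} = 7 \sqrt{8 + u}$)
$l{\left(-58,\left(-21 - 110\right) \left(-42 - 83\right) \right)} - B = 7 \sqrt{8 - 58} - -49788 = 7 \sqrt{-50} + 49788 = 7 \cdot 5 i \sqrt{2} + 49788 = 35 i \sqrt{2} + 49788 = 49788 + 35 i \sqrt{2}$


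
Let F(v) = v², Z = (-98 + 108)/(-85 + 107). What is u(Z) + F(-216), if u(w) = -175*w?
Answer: 512341/11 ≈ 46576.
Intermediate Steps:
Z = 5/11 (Z = 10/22 = 10*(1/22) = 5/11 ≈ 0.45455)
u(Z) + F(-216) = -175*5/11 + (-216)² = -875/11 + 46656 = 512341/11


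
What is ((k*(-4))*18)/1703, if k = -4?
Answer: 288/1703 ≈ 0.16911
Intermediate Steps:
((k*(-4))*18)/1703 = (-4*(-4)*18)/1703 = (16*18)*(1/1703) = 288*(1/1703) = 288/1703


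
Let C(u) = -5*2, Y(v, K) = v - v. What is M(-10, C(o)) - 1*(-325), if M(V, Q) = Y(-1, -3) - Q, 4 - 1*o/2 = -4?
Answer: 335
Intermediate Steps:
o = 16 (o = 8 - 2*(-4) = 8 + 8 = 16)
Y(v, K) = 0
C(u) = -10
M(V, Q) = -Q (M(V, Q) = 0 - Q = -Q)
M(-10, C(o)) - 1*(-325) = -1*(-10) - 1*(-325) = 10 + 325 = 335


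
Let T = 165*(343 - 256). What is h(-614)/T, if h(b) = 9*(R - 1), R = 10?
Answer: 9/1595 ≈ 0.0056426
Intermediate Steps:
T = 14355 (T = 165*87 = 14355)
h(b) = 81 (h(b) = 9*(10 - 1) = 9*9 = 81)
h(-614)/T = 81/14355 = 81*(1/14355) = 9/1595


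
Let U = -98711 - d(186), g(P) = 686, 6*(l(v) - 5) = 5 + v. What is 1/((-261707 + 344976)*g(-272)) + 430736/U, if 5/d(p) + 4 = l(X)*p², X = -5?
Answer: -4256028071631197483/975346357832326494 ≈ -4.3636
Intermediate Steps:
l(v) = 35/6 + v/6 (l(v) = 5 + (5 + v)/6 = 5 + (⅚ + v/6) = 35/6 + v/6)
d(p) = 5/(-4 + 5*p²) (d(p) = 5/(-4 + (35/6 + (⅙)*(-5))*p²) = 5/(-4 + (35/6 - ⅚)*p²) = 5/(-4 + 5*p²))
U = -17074633941/172976 (U = -98711 - 5/(-4 + 5*186²) = -98711 - 5/(-4 + 5*34596) = -98711 - 5/(-4 + 172980) = -98711 - 5/172976 = -17074633941/172976 ≈ -98711.)
1/((-261707 + 344976)*g(-272)) + 430736/U = 1/((-261707 + 344976)*686) + 430736/(-17074633941/172976) = (1/686)/83269 + 430736*(-172976/17074633941) = (1/83269)*(1/686) - 74506990336/17074633941 = 1/57122534 - 74506990336/17074633941 = -4256028071631197483/975346357832326494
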